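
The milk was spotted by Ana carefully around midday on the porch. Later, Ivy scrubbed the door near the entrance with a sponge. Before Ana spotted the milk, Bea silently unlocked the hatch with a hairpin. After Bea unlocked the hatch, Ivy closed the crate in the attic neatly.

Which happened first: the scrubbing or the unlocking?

the unlocking

The connectives place the unlocking before the scrubbing.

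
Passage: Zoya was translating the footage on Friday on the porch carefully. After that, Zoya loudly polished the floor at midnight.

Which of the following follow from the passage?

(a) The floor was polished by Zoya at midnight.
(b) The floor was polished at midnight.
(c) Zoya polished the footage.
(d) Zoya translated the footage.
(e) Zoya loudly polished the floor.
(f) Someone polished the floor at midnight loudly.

(a), (b), (e), (f)

(a) Entailed — every conjunct here is already in the original polishing event.
(b) Entailed — every conjunct here is already in the original polishing event.
(c) Not entailed — Zoya polished the floor, not the footage; the footage belongs to the translating event.
(d) Not entailed — 'was translating' is progressive on an accomplishment; it does not entail the completed 'translated'.
(e) Entailed — this follows by dropping conjuncts from the polishing event's description.
(f) Entailed — generalizing the agent leaves a sub-description the original still satisfies.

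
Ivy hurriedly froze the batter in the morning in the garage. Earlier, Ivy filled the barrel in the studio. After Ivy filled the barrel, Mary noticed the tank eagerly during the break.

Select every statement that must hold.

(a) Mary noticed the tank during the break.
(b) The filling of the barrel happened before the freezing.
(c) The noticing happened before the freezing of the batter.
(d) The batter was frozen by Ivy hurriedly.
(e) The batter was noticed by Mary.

(a) Entailed — dropping 'eagerly' leaves a sub-description the original still satisfies.
(b) Entailed — the narrative places the filling before the freezing.
(c) Not entailed — the narrative doesn't order the noticing relative to the freezing.
(d) Entailed — every conjunct here is already in the original freezing event.
(e) Not entailed — Mary noticed the tank, not the batter; the batter belongs to the freezing event.

(a), (b), (d)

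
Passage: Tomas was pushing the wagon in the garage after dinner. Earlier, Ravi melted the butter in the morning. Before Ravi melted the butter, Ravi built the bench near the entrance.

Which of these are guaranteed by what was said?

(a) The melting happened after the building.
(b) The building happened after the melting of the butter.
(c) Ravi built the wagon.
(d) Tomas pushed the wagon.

(a) Entailed — the narrative places the building before the melting.
(b) Not entailed — the narrative places the building before the melting, not after.
(c) Not entailed — Ravi built the bench, not the wagon; the wagon belongs to the pushing event.
(d) Entailed — 'push' is an activity; 'was pushing' entails that some pushing happened, so 'pushed' holds.

(a), (d)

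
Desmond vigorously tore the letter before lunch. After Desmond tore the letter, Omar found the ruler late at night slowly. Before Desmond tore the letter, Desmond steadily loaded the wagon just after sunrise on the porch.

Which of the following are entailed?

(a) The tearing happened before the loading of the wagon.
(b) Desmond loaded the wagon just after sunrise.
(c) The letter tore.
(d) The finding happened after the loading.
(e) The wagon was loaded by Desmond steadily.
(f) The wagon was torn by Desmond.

(a) Not entailed — the narrative places the loading before the tearing, not after.
(b) Entailed — dropping 'steadily', 'on the porch' leaves a sub-description the original still satisfies.
(c) Entailed — 'Desmond tore the letter' is causative; it entails the inchoative 'the letter tore'.
(d) Entailed — the narrative places the loading before the finding.
(e) Entailed — dropping 'just after sunrise', 'on the porch' leaves a sub-description the original still satisfies.
(f) Not entailed — Desmond tore the letter, not the wagon; the wagon belongs to the loading event.

(b), (c), (d), (e)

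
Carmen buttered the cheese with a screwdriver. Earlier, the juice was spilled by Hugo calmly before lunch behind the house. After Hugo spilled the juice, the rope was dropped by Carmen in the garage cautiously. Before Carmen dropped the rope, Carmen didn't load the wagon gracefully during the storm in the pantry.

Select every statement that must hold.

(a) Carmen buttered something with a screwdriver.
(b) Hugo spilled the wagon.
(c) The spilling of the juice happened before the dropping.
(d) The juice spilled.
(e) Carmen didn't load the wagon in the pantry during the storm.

(a) Entailed — generalizing the patient leaves a sub-description the original still satisfies.
(b) Not entailed — Hugo spilled the juice, not the wagon; the wagon belongs to the loading event.
(c) Entailed — the narrative places the spilling before the dropping.
(d) Entailed — 'Hugo spilled the juice' is causative; it entails the inchoative 'the juice spilled'.
(e) Not entailed — dropping 'gracefully' under negation is not valid — the original leaves open that Carmen loaded the wagon some other way.

(a), (c), (d)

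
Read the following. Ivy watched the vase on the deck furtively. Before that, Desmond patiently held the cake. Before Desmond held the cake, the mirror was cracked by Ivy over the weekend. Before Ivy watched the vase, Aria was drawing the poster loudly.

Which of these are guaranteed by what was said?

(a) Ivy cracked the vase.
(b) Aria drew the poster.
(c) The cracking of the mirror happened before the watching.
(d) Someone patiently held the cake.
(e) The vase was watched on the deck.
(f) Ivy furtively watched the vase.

(c), (d), (e), (f)

(a) Not entailed — Ivy cracked the mirror, not the vase; the vase belongs to the watching event.
(b) Not entailed — 'was drawing' is progressive on an accomplishment; it does not entail the completed 'drew'.
(c) Entailed — the narrative places the cracking before the watching.
(d) Entailed — every conjunct here is already in the original holding event.
(e) Entailed — the original entails any weakening of itself; this just drops 'furtively' and generalizes the agent.
(f) Entailed — every conjunct here is already in the original watching event.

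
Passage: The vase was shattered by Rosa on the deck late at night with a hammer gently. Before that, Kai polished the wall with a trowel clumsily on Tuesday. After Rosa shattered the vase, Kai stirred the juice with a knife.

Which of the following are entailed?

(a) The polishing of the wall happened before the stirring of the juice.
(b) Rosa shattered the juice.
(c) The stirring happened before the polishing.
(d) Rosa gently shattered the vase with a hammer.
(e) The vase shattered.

(a) Entailed — the narrative places the polishing before the stirring.
(b) Not entailed — Rosa shattered the vase, not the juice; the juice belongs to the stirring event.
(c) Not entailed — the narrative places the polishing before the stirring, not after.
(d) Entailed — dropping 'late at night', 'on the deck' leaves a sub-description the original still satisfies.
(e) Entailed — 'Rosa shattered the vase' is causative; it entails the inchoative 'the vase shattered'.

(a), (d), (e)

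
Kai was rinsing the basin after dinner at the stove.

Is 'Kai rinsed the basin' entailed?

yes

'rinse' is atelic; if Kai was rinsing the basin, then Kai rinsed the basin (for some time).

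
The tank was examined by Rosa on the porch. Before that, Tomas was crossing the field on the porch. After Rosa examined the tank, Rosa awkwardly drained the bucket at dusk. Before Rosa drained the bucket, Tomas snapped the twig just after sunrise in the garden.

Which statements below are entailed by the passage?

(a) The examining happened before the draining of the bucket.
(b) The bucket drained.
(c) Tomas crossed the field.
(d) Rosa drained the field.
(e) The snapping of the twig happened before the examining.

(a) Entailed — the narrative places the examining before the draining.
(b) Entailed — 'Rosa drained the bucket' is causative; it entails the inchoative 'the bucket drained'.
(c) Not entailed — 'was crossing' is progressive on an accomplishment; it does not entail the completed 'crossed'.
(d) Not entailed — Rosa drained the bucket, not the field; the field belongs to the crossing event.
(e) Not entailed — the narrative doesn't order the snapping relative to the examining.

(a), (b)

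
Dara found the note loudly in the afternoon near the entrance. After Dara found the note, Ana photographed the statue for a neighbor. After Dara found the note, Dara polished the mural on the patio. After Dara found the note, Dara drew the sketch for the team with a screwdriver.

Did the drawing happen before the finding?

The narrative orders the finding before the drawing.

no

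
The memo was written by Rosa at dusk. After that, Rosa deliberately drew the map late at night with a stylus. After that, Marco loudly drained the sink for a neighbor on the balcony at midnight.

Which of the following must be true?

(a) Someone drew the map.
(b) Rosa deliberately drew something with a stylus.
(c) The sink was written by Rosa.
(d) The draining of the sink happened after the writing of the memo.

(a), (b), (d)

(a) Entailed — dropping 'deliberately', 'with a stylus', 'late at night' and generalizing the agent leaves a sub-description the original still satisfies.
(b) Entailed — the original entails any weakening of itself; this just drops 'late at night' and generalizes the patient.
(c) Not entailed — Rosa wrote the memo, not the sink; the sink belongs to the draining event.
(d) Entailed — the narrative places the writing before the draining.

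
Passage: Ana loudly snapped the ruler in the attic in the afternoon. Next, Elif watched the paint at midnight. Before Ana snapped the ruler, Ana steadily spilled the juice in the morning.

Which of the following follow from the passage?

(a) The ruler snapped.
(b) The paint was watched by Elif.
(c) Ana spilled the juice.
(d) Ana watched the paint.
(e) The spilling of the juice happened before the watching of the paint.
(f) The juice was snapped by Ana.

(a), (b), (c), (e)

(a) Entailed — 'Ana snapped the ruler' is causative; it entails the inchoative 'the ruler snapped'.
(b) Entailed — the original entails any weakening of itself; this just drops 'at midnight'.
(c) Entailed — every conjunct here is already in the original spilling event.
(d) Not entailed — the passage has Elif watching the paint, not Ana.
(e) Entailed — the narrative places the spilling before the watching.
(f) Not entailed — Ana snapped the ruler, not the juice; the juice belongs to the spilling event.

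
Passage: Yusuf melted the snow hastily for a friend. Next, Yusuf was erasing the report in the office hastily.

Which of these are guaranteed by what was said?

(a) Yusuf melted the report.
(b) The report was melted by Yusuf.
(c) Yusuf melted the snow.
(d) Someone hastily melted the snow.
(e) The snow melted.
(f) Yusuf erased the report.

(c), (d), (e)

(a) Not entailed — Yusuf melted the snow, not the report; the report belongs to the erasing event.
(b) Not entailed — Yusuf melted the snow, not the report; the report belongs to the erasing event.
(c) Entailed — every conjunct here is already in the original melting event.
(d) Entailed — the original entails any weakening of itself; this just drops 'for a friend' and generalizes the agent.
(e) Entailed — 'Yusuf melted the snow' is causative; it entails the inchoative 'the snow melted'.
(f) Not entailed — 'was erasing' is progressive on an accomplishment; it does not entail the completed 'erased'.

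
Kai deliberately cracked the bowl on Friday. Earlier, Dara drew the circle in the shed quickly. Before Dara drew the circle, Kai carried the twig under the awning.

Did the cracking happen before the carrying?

The narrative orders the carrying before the cracking.

no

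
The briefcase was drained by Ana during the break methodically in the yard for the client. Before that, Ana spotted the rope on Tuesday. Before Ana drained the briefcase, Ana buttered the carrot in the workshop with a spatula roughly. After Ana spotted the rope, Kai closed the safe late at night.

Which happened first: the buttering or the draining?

The connectives place the buttering before the draining.

the buttering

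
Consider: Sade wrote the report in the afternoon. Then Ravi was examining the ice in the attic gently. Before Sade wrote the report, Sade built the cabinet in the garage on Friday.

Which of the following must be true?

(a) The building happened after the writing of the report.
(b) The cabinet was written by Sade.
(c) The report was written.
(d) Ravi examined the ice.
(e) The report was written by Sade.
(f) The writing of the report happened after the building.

(c), (d), (e), (f)

(a) Not entailed — the narrative places the building before the writing, not after.
(b) Not entailed — Sade wrote the report, not the cabinet; the cabinet belongs to the building event.
(c) Entailed — the original entails any weakening of itself; this just drops 'in the afternoon' and generalizes the agent.
(d) Entailed — 'examine' is an activity; 'was examining' entails that some examining happened, so 'examined' holds.
(e) Entailed — this follows by dropping conjuncts from the writing event's description.
(f) Entailed — the narrative places the building before the writing.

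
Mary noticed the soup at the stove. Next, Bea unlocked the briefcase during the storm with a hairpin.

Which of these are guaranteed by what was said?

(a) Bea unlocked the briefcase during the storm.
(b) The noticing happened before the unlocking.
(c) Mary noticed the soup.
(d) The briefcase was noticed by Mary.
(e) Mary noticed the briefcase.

(a), (b), (c)

(a) Entailed — this follows by dropping conjuncts from the unlocking event's description.
(b) Entailed — the narrative places the noticing before the unlocking.
(c) Entailed — the original entails any weakening of itself; this just drops 'at the stove'.
(d) Not entailed — Mary noticed the soup, not the briefcase; the briefcase belongs to the unlocking event.
(e) Not entailed — Mary noticed the soup, not the briefcase; the briefcase belongs to the unlocking event.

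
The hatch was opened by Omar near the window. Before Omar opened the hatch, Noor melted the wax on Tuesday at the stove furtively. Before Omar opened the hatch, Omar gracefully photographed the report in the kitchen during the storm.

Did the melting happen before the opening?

yes

The narrative orders the melting before the opening.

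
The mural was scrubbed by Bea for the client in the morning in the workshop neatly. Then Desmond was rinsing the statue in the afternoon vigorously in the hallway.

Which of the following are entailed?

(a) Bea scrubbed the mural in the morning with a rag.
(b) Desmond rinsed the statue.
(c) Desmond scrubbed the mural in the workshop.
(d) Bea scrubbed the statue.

(b)

(a) Not entailed — 'with a rag' adds information not in the original event.
(b) Entailed — 'rinse' is an activity; 'was rinsing' entails that some rinsing happened, so 'rinsed' holds.
(c) Not entailed — the passage has Bea scrubbing the mural, not Desmond.
(d) Not entailed — Bea scrubbed the mural, not the statue; the statue belongs to the rinsing event.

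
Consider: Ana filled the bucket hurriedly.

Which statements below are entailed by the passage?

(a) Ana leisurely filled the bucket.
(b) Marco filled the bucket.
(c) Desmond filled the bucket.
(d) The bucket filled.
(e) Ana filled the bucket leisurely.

(d)

(a) Not entailed — 'leisurely' adds a manner not in (and inconsistent with) the original.
(b) Not entailed — the passage has Ana filling the bucket, not Marco.
(c) Not entailed — the passage has Ana filling the bucket, not Desmond.
(d) Entailed — 'Ana filled the bucket' is causative; it entails the inchoative 'the bucket filled'.
(e) Not entailed — 'leisurely' adds a manner not in (and inconsistent with) the original.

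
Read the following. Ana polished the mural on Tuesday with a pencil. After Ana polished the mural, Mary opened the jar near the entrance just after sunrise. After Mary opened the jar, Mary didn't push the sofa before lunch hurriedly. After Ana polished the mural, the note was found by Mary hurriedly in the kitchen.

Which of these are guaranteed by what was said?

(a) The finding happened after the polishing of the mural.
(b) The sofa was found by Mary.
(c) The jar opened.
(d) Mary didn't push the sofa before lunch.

(a), (c)

(a) Entailed — the narrative places the polishing before the finding.
(b) Not entailed — Mary found the note, not the sofa; the sofa belongs to the pushing event.
(c) Entailed — 'Mary opened the jar' is causative; it entails the inchoative 'the jar opened'.
(d) Not entailed — dropping 'hurriedly' under negation is not valid — the original leaves open that Mary pushed the sofa some other way.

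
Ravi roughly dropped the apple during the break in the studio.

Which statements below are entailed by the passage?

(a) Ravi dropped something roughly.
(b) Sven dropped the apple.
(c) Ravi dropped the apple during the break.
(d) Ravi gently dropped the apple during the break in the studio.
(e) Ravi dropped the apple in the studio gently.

(a) Entailed — the original entails any weakening of itself; this just drops 'during the break', 'in the studio' and generalizes the patient.
(b) Not entailed — the passage has Ravi dropping the apple, not Sven.
(c) Entailed — dropping 'roughly', 'in the studio' leaves a sub-description the original still satisfies.
(d) Not entailed — 'gently' adds a manner not in (and inconsistent with) the original.
(e) Not entailed — 'gently' adds a manner not in (and inconsistent with) the original.

(a), (c)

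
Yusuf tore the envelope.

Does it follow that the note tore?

no

Nothing is said about any note; only the envelope is affected.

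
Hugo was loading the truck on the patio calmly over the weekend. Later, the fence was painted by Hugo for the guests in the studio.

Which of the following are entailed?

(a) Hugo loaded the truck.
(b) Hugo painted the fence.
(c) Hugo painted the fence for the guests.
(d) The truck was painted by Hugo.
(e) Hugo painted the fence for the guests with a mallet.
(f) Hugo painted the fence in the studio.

(b), (c), (f)

(a) Not entailed — 'was loading' is progressive on an accomplishment; it does not entail the completed 'loaded'.
(b) Entailed — every conjunct here is already in the original painting event.
(c) Entailed — the original entails any weakening of itself; this just drops 'in the studio'.
(d) Not entailed — Hugo painted the fence, not the truck; the truck belongs to the loading event.
(e) Not entailed — 'with a mallet' adds information not in the original event.
(f) Entailed — this follows by dropping conjuncts from the painting event's description.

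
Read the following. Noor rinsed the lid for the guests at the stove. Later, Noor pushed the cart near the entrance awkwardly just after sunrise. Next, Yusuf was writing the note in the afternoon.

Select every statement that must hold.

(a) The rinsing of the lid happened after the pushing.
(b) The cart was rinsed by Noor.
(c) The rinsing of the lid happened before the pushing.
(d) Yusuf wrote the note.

(c)

(a) Not entailed — the narrative places the rinsing before the pushing, not after.
(b) Not entailed — Noor rinsed the lid, not the cart; the cart belongs to the pushing event.
(c) Entailed — the narrative places the rinsing before the pushing.
(d) Not entailed — 'was writing' is progressive on an accomplishment; it does not entail the completed 'wrote'.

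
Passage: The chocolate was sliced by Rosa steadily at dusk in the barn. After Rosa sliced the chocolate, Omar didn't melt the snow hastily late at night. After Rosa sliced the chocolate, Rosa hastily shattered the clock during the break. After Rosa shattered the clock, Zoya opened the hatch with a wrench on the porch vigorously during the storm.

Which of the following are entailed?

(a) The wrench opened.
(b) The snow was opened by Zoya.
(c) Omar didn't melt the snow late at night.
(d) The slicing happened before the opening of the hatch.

(a) Not entailed — the hatch is what opened, not the wrench.
(b) Not entailed — Zoya opened the hatch, not the snow; the snow belongs to the melting event.
(c) Not entailed — dropping 'hastily' under negation is not valid — the original leaves open that Omar melted the snow some other way.
(d) Entailed — the narrative places the slicing before the opening.

(d)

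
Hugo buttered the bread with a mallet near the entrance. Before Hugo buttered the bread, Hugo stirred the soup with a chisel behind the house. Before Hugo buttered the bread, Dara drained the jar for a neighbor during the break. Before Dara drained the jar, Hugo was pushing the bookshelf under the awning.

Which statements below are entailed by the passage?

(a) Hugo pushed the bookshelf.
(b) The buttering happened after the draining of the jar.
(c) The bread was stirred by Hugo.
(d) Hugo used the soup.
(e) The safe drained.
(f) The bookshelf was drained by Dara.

(a), (b)

(a) Entailed — 'push' is an activity; 'was pushing' entails that some pushing happened, so 'pushed' holds.
(b) Entailed — the narrative places the draining before the buttering.
(c) Not entailed — Hugo stirred the soup, not the bread; the bread belongs to the buttering event.
(d) Not entailed — the soup is the patient, not an instrument — Hugo used a chisel.
(e) Not entailed — the jar is what drained, not the safe.
(f) Not entailed — Dara drained the jar, not the bookshelf; the bookshelf belongs to the pushing event.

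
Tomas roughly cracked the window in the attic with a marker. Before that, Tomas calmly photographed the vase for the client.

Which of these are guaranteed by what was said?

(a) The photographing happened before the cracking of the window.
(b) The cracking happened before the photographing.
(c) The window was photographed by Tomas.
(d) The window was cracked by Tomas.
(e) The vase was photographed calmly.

(a), (d), (e)

(a) Entailed — the narrative places the photographing before the cracking.
(b) Not entailed — the narrative places the photographing before the cracking, not after.
(c) Not entailed — Tomas photographed the vase, not the window; the window belongs to the cracking event.
(d) Entailed — this follows by dropping conjuncts from the cracking event's description.
(e) Entailed — dropping 'for the client' and generalizing the agent leaves a sub-description the original still satisfies.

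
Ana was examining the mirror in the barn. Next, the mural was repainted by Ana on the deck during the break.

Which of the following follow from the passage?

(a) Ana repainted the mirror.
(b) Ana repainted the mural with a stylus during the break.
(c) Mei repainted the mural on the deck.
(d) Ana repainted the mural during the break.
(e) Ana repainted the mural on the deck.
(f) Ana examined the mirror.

(a) Not entailed — Ana repainted the mural, not the mirror; the mirror belongs to the examining event.
(b) Not entailed — 'with a stylus' adds information not in the original event.
(c) Not entailed — the passage has Ana repainting the mural, not Mei.
(d) Entailed — the original entails any weakening of itself; this just drops 'on the deck'.
(e) Entailed — dropping 'during the break' leaves a sub-description the original still satisfies.
(f) Entailed — 'examine' is an activity; 'was examining' entails that some examining happened, so 'examined' holds.

(d), (e), (f)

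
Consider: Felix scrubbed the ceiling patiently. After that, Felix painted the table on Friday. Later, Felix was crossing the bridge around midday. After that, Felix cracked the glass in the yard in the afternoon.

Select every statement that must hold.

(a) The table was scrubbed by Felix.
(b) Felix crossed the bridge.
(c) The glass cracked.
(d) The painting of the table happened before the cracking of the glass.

(a) Not entailed — Felix scrubbed the ceiling, not the table; the table belongs to the painting event.
(b) Not entailed — 'was crossing' is progressive on an accomplishment; it does not entail the completed 'crossed'.
(c) Entailed — 'Felix cracked the glass' is causative; it entails the inchoative 'the glass cracked'.
(d) Entailed — the narrative places the painting before the cracking.

(c), (d)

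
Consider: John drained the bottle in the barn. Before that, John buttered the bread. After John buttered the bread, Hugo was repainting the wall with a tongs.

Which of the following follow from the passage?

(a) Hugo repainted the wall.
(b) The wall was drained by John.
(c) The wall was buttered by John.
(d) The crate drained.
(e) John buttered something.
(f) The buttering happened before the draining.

(e), (f)

(a) Not entailed — 'was repainting' is progressive on an accomplishment; it does not entail the completed 'repainted'.
(b) Not entailed — John drained the bottle, not the wall; the wall belongs to the repainting event.
(c) Not entailed — John buttered the bread, not the wall; the wall belongs to the repainting event.
(d) Not entailed — the bottle is what drained, not the crate.
(e) Entailed — this follows by dropping conjuncts from the buttering event's description.
(f) Entailed — the narrative places the buttering before the draining.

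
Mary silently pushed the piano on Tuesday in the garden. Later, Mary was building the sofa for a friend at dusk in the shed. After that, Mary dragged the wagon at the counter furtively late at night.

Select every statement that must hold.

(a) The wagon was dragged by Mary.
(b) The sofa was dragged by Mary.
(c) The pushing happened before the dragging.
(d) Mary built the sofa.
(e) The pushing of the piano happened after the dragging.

(a) Entailed — dropping 'late at night', 'furtively', 'at the counter' leaves a sub-description the original still satisfies.
(b) Not entailed — Mary dragged the wagon, not the sofa; the sofa belongs to the building event.
(c) Entailed — the narrative places the pushing before the dragging.
(d) Not entailed — 'was building' is progressive on an accomplishment; it does not entail the completed 'built'.
(e) Not entailed — the narrative places the pushing before the dragging, not after.

(a), (c)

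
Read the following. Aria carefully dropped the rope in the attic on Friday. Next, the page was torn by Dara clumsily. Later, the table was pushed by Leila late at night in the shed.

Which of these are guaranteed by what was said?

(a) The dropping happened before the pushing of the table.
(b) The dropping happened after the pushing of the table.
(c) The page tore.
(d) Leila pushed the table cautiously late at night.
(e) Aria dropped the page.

(a), (c)

(a) Entailed — the narrative places the dropping before the pushing.
(b) Not entailed — the narrative places the dropping before the pushing, not after.
(c) Entailed — 'Dara tore the page' is causative; it entails the inchoative 'the page tore'.
(d) Not entailed — 'cautiously' adds information not in the original event.
(e) Not entailed — Aria dropped the rope, not the page; the page belongs to the tearing event.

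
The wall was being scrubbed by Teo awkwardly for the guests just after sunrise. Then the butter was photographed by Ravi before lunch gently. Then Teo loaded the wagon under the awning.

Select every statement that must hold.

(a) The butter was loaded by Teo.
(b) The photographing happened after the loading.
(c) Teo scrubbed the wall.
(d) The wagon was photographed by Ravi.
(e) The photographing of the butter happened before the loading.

(a) Not entailed — Teo loaded the wagon, not the butter; the butter belongs to the photographing event.
(b) Not entailed — the narrative places the photographing before the loading, not after.
(c) Entailed — 'scrub' is an activity; 'was scrubbing' entails that some scrubbing happened, so 'scrubbed' holds.
(d) Not entailed — Ravi photographed the butter, not the wagon; the wagon belongs to the loading event.
(e) Entailed — the narrative places the photographing before the loading.

(c), (e)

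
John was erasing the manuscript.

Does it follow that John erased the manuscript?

no

'was erasing' is progressive; for an accomplishment like 'erase the manuscript', it doesn't entail completion.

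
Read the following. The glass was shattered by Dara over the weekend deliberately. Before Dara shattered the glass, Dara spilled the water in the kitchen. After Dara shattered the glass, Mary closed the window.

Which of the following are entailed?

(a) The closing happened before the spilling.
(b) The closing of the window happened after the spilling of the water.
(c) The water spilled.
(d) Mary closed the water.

(b), (c)

(a) Not entailed — the narrative places the spilling before the closing, not after.
(b) Entailed — the narrative places the spilling before the closing.
(c) Entailed — 'Dara spilled the water' is causative; it entails the inchoative 'the water spilled'.
(d) Not entailed — Mary closed the window, not the water; the water belongs to the spilling event.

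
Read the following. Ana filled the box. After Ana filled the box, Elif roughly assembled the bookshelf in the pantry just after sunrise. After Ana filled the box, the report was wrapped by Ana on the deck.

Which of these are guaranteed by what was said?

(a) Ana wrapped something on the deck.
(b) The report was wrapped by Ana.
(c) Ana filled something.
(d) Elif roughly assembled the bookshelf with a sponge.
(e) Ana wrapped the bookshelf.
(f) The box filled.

(a), (b), (c), (f)

(a) Entailed — every conjunct here is already in the original wrapping event.
(b) Entailed — dropping 'on the deck' leaves a sub-description the original still satisfies.
(c) Entailed — this follows by dropping conjuncts from the filling event's description.
(d) Not entailed — 'with a sponge' adds information not in the original event.
(e) Not entailed — Ana wrapped the report, not the bookshelf; the bookshelf belongs to the assembling event.
(f) Entailed — 'Ana filled the box' is causative; it entails the inchoative 'the box filled'.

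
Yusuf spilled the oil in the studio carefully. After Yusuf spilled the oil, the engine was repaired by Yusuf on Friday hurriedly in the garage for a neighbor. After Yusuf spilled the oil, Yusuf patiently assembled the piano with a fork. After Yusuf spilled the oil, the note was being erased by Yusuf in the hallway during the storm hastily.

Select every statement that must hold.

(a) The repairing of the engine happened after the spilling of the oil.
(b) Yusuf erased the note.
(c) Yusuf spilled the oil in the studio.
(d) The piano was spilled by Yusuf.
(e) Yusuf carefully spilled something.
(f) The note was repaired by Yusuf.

(a), (c), (e)

(a) Entailed — the narrative places the spilling before the repairing.
(b) Not entailed — 'was erasing' is progressive on an accomplishment; it does not entail the completed 'erased'.
(c) Entailed — the original entails any weakening of itself; this just drops 'carefully'.
(d) Not entailed — Yusuf spilled the oil, not the piano; the piano belongs to the assembling event.
(e) Entailed — dropping 'in the studio' and generalizing the patient leaves a sub-description the original still satisfies.
(f) Not entailed — Yusuf repaired the engine, not the note; the note belongs to the erasing event.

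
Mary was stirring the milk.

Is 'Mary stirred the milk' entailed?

'stir' is atelic; if Mary was stirring the milk, then Mary stirred the milk (for some time).

yes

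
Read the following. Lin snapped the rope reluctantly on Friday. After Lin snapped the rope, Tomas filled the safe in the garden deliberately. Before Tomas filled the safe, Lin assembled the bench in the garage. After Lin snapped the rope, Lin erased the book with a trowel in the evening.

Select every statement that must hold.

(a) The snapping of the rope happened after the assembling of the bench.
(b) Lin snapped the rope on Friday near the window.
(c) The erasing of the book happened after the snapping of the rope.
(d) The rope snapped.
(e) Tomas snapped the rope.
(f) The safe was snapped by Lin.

(c), (d)

(a) Not entailed — the narrative doesn't order the assembling relative to the snapping.
(b) Not entailed — 'near the window' adds information not in the original event.
(c) Entailed — the narrative places the snapping before the erasing.
(d) Entailed — 'Lin snapped the rope' is causative; it entails the inchoative 'the rope snapped'.
(e) Not entailed — the passage has Lin snapping the rope, not Tomas.
(f) Not entailed — Lin snapped the rope, not the safe; the safe belongs to the filling event.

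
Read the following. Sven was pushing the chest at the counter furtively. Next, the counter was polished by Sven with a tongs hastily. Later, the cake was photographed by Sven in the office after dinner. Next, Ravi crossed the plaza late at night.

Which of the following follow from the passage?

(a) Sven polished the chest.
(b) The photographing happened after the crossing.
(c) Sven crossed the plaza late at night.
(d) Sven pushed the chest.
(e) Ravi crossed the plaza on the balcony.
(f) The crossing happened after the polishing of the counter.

(a) Not entailed — Sven polished the counter, not the chest; the chest belongs to the pushing event.
(b) Not entailed — the narrative places the photographing before the crossing, not after.
(c) Not entailed — the passage has Ravi crossing the plaza, not Sven.
(d) Entailed — 'push' is an activity; 'was pushing' entails that some pushing happened, so 'pushed' holds.
(e) Not entailed — 'on the balcony' adds information not in the original event.
(f) Entailed — the narrative places the polishing before the crossing.

(d), (f)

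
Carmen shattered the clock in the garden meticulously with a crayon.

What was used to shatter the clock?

a crayon

'with a crayon' marks the instrument of the shattering event.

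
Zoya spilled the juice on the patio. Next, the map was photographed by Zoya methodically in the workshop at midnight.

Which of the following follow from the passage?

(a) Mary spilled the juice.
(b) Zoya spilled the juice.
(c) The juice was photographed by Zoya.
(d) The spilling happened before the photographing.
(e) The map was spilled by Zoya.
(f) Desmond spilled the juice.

(a) Not entailed — the passage has Zoya spilling the juice, not Mary.
(b) Entailed — every conjunct here is already in the original spilling event.
(c) Not entailed — Zoya photographed the map, not the juice; the juice belongs to the spilling event.
(d) Entailed — the narrative places the spilling before the photographing.
(e) Not entailed — Zoya spilled the juice, not the map; the map belongs to the photographing event.
(f) Not entailed — the passage has Zoya spilling the juice, not Desmond.

(b), (d)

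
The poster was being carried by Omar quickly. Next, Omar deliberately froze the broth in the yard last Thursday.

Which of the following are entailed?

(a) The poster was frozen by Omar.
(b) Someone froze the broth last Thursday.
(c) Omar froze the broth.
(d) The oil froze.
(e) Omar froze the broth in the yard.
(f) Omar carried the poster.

(b), (c), (e), (f)

(a) Not entailed — Omar froze the broth, not the poster; the poster belongs to the carrying event.
(b) Entailed — every conjunct here is already in the original freezing event.
(c) Entailed — this follows by dropping conjuncts from the freezing event's description.
(d) Not entailed — the broth is what froze, not the oil.
(e) Entailed — dropping 'deliberately', 'last Thursday' leaves a sub-description the original still satisfies.
(f) Entailed — 'carry' is an activity; 'was carrying' entails that some carrying happened, so 'carried' holds.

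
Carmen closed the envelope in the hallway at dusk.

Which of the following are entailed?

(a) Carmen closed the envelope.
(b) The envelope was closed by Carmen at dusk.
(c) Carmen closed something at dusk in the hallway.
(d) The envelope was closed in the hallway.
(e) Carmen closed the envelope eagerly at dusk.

(a), (b), (c), (d)

(a) Entailed — every conjunct here is already in the original closing event.
(b) Entailed — the original entails any weakening of itself; this just drops 'in the hallway'.
(c) Entailed — this follows by dropping conjuncts from the closing event's description.
(d) Entailed — dropping 'at dusk' and generalizing the agent leaves a sub-description the original still satisfies.
(e) Not entailed — 'eagerly' adds information not in the original event.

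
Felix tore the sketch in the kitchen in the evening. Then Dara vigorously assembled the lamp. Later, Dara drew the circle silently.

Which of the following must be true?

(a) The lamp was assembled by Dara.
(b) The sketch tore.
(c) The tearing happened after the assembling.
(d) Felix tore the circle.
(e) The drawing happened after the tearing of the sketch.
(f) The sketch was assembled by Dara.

(a) Entailed — dropping 'vigorously' leaves a sub-description the original still satisfies.
(b) Entailed — 'Felix tore the sketch' is causative; it entails the inchoative 'the sketch tore'.
(c) Not entailed — the narrative places the tearing before the assembling, not after.
(d) Not entailed — Felix tore the sketch, not the circle; the circle belongs to the drawing event.
(e) Entailed — the narrative places the tearing before the drawing.
(f) Not entailed — Dara assembled the lamp, not the sketch; the sketch belongs to the tearing event.

(a), (b), (e)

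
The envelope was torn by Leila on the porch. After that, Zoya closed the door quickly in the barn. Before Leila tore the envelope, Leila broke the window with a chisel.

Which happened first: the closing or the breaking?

the breaking

The connectives place the breaking before the closing.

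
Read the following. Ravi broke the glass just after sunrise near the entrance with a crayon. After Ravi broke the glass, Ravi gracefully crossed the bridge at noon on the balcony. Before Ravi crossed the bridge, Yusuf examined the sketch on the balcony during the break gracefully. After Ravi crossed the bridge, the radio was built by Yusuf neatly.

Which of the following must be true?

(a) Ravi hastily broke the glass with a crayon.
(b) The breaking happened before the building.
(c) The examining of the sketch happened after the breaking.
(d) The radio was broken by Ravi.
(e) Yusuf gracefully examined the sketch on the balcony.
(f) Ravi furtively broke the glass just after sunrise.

(a) Not entailed — 'hastily' adds information not in the original event.
(b) Entailed — the narrative places the breaking before the building.
(c) Not entailed — the narrative doesn't order the breaking relative to the examining.
(d) Not entailed — Ravi broke the glass, not the radio; the radio belongs to the building event.
(e) Entailed — dropping 'during the break' leaves a sub-description the original still satisfies.
(f) Not entailed — 'furtively' adds information not in the original event.

(b), (e)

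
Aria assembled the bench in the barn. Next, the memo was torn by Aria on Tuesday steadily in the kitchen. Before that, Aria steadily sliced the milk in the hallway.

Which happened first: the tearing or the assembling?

the assembling

The connectives place the assembling before the tearing.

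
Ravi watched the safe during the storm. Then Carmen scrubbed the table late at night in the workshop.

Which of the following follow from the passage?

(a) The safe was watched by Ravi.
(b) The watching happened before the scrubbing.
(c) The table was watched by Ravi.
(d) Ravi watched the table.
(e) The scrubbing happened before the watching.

(a), (b)

(a) Entailed — this follows by dropping conjuncts from the watching event's description.
(b) Entailed — the narrative places the watching before the scrubbing.
(c) Not entailed — Ravi watched the safe, not the table; the table belongs to the scrubbing event.
(d) Not entailed — Ravi watched the safe, not the table; the table belongs to the scrubbing event.
(e) Not entailed — the narrative places the watching before the scrubbing, not after.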